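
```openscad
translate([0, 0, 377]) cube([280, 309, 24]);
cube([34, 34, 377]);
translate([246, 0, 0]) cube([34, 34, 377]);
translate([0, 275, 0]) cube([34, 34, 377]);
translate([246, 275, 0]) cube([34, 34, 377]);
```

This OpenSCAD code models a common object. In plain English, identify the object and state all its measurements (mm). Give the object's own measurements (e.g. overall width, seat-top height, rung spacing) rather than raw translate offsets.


A four-legged stool. The seat is a 280×309×24 mm slab whose top surface is at z = 401 mm; four square legs, each 34×34 mm in cross-section, run from the floor (z = 0) to the underside of the seat, each flush with a corner of the seat.


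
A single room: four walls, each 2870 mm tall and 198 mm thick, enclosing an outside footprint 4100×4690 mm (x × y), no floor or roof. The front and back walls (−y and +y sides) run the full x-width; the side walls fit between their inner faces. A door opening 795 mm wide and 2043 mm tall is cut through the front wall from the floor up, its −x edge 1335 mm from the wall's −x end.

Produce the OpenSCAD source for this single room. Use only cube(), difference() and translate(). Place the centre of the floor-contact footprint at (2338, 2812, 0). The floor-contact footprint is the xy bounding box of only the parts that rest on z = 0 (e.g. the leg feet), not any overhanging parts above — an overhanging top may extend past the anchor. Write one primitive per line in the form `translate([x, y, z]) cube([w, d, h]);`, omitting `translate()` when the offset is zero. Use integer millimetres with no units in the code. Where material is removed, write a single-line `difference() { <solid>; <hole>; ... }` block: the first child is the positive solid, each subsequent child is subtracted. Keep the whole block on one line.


difference() { translate([288, 467, 0]) cube([4100, 198, 2870]); translate([1623, 467, 0]) cube([795, 198, 2043]); }
translate([288, 4959, 0]) cube([4100, 198, 2870]);
translate([288, 665, 0]) cube([198, 4294, 2870]);
translate([4190, 665, 0]) cube([198, 4294, 2870]);


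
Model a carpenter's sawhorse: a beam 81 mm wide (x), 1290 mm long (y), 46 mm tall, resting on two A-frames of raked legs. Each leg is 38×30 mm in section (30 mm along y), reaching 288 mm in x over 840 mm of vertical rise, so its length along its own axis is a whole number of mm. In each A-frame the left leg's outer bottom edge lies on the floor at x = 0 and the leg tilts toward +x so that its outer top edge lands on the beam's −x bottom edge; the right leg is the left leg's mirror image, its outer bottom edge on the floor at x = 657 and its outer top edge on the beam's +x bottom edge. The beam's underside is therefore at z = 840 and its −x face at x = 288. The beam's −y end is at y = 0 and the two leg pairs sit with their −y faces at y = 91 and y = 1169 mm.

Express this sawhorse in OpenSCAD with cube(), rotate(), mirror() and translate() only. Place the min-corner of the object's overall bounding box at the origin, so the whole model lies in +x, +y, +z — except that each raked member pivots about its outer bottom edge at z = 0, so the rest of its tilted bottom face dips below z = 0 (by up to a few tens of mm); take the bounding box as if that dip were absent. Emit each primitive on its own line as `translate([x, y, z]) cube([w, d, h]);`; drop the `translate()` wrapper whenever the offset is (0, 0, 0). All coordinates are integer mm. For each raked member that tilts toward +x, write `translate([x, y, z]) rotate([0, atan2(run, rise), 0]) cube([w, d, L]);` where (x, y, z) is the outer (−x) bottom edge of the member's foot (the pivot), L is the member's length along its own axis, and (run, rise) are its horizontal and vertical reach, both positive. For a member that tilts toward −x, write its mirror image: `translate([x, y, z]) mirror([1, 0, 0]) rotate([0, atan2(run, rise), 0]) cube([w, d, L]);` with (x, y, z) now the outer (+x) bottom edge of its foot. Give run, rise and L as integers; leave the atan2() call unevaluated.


translate([288, 0, 840]) cube([81, 1290, 46]);
translate([0, 91, 0]) rotate([0, atan2(288, 840), 0]) cube([38, 30, 888]);
translate([657, 91, 0]) mirror([1, 0, 0]) rotate([0, atan2(288, 840), 0]) cube([38, 30, 888]);
translate([0, 1169, 0]) rotate([0, atan2(288, 840), 0]) cube([38, 30, 888]);
translate([657, 1169, 0]) mirror([1, 0, 0]) rotate([0, atan2(288, 840), 0]) cube([38, 30, 888]);


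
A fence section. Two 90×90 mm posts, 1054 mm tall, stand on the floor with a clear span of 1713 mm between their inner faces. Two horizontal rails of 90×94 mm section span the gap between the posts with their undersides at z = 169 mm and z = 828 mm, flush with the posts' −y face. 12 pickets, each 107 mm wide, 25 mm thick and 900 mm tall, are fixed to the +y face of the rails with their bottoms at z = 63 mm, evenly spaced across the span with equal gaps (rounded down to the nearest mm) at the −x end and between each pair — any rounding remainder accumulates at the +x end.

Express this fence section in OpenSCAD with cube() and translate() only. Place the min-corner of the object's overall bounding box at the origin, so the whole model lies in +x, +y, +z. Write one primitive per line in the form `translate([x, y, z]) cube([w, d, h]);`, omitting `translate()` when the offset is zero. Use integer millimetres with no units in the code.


cube([90, 90, 1054]);
translate([1803, 0, 0]) cube([90, 90, 1054]);
translate([90, 0, 169]) cube([1713, 90, 94]);
translate([90, 0, 828]) cube([1713, 90, 94]);
translate([123, 90, 63]) cube([107, 25, 900]);
translate([263, 90, 63]) cube([107, 25, 900]);
translate([403, 90, 63]) cube([107, 25, 900]);
translate([543, 90, 63]) cube([107, 25, 900]);
translate([683, 90, 63]) cube([107, 25, 900]);
translate([823, 90, 63]) cube([107, 25, 900]);
translate([963, 90, 63]) cube([107, 25, 900]);
translate([1103, 90, 63]) cube([107, 25, 900]);
translate([1243, 90, 63]) cube([107, 25, 900]);
translate([1383, 90, 63]) cube([107, 25, 900]);
translate([1523, 90, 63]) cube([107, 25, 900]);
translate([1663, 90, 63]) cube([107, 25, 900]);


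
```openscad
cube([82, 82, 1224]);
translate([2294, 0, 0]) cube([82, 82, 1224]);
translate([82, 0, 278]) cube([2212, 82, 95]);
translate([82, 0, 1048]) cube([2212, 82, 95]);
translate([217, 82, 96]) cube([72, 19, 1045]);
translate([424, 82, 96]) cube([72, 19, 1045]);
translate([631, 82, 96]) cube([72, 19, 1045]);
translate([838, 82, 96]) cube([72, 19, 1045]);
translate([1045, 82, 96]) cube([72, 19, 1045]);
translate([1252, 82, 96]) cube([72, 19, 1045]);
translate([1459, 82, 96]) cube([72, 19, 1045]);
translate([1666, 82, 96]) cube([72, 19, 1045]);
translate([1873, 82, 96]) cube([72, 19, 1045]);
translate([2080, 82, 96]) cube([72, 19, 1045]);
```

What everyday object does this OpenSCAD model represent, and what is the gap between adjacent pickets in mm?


A fence section. The picket gap is 135 mm.

Two posts, two rails, 10 pickets — a fence section. Span 2212 mm holds 10 pickets of 72 mm with 11 equal gaps: ⌊(2212 − 10·72) / 11⌋ = 135 mm.


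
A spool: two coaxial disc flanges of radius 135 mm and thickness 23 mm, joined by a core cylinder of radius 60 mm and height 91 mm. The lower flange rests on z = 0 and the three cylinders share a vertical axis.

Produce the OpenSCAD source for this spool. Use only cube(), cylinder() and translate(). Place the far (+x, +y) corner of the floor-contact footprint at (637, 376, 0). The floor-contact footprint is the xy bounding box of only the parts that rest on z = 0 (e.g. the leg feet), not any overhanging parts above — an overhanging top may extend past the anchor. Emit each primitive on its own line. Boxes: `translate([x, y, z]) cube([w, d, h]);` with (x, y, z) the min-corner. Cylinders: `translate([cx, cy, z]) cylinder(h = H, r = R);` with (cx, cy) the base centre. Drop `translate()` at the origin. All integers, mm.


translate([502, 241, 0]) cylinder(h = 23, r = 135);
translate([502, 241, 23]) cylinder(h = 91, r = 60);
translate([502, 241, 114]) cylinder(h = 23, r = 135);


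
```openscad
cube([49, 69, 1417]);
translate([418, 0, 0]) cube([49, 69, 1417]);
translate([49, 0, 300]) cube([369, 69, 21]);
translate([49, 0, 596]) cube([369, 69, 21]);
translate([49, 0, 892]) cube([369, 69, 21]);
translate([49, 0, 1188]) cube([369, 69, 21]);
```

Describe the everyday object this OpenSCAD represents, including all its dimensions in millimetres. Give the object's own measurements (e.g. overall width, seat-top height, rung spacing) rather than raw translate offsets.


A straight ladder. Two 49×69 mm vertical rails, 1417 mm tall, stand 467 mm apart (outside-to-outside) with their front faces coplanar on the −y side. 4 rungs, each 69 mm deep and 21 mm tall, span between the inner faces of the rails, front faces flush with the rails. The lowest rung's underside is at z = 300 mm and rungs are spaced 296 mm apart (underside to underside).


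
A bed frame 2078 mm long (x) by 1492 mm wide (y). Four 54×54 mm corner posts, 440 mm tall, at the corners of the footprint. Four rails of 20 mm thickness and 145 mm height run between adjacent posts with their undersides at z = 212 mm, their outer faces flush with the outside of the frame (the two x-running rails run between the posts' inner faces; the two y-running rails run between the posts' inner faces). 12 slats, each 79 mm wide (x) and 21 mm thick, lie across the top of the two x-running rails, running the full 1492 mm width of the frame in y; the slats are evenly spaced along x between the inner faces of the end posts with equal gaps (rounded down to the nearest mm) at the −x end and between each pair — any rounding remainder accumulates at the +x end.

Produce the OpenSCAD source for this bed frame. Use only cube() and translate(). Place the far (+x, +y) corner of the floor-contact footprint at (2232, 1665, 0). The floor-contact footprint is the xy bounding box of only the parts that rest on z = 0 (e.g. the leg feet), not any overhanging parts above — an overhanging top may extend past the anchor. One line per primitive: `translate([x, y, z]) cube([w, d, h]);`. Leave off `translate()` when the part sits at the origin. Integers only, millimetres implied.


translate([154, 173, 0]) cube([54, 54, 440]);
translate([154, 1611, 0]) cube([54, 54, 440]);
translate([2178, 173, 0]) cube([54, 54, 440]);
translate([2178, 1611, 0]) cube([54, 54, 440]);
translate([208, 173, 212]) cube([1970, 20, 145]);
translate([208, 1645, 212]) cube([1970, 20, 145]);
translate([154, 227, 212]) cube([20, 1384, 145]);
translate([2212, 227, 212]) cube([20, 1384, 145]);
translate([286, 173, 357]) cube([79, 1492, 21]);
translate([443, 173, 357]) cube([79, 1492, 21]);
translate([600, 173, 357]) cube([79, 1492, 21]);
translate([757, 173, 357]) cube([79, 1492, 21]);
translate([914, 173, 357]) cube([79, 1492, 21]);
translate([1071, 173, 357]) cube([79, 1492, 21]);
translate([1228, 173, 357]) cube([79, 1492, 21]);
translate([1385, 173, 357]) cube([79, 1492, 21]);
translate([1542, 173, 357]) cube([79, 1492, 21]);
translate([1699, 173, 357]) cube([79, 1492, 21]);
translate([1856, 173, 357]) cube([79, 1492, 21]);
translate([2013, 173, 357]) cube([79, 1492, 21]);


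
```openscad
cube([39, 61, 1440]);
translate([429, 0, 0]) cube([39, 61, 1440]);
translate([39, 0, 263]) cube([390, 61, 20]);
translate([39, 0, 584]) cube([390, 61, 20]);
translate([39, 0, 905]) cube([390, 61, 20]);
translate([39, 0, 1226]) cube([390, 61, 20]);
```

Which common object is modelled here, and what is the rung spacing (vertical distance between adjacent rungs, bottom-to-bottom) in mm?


A ladder. The rung spacing is 321 mm.

Two tall 39×61 posts with 4 short bars between them — a ladder. Adjacent rungs sit at z = 263 and z = 584, so the spacing is 584 − 263 = 321 mm.


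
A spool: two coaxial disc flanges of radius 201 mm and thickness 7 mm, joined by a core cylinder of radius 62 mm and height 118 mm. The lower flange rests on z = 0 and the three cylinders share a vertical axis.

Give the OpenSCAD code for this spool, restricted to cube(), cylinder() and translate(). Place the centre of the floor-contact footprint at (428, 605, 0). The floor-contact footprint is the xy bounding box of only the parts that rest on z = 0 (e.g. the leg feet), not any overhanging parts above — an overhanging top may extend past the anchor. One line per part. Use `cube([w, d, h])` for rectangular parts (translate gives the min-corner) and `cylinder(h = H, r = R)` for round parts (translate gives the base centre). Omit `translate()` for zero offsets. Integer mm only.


translate([428, 605, 0]) cylinder(h = 7, r = 201);
translate([428, 605, 7]) cylinder(h = 118, r = 62);
translate([428, 605, 125]) cylinder(h = 7, r = 201);


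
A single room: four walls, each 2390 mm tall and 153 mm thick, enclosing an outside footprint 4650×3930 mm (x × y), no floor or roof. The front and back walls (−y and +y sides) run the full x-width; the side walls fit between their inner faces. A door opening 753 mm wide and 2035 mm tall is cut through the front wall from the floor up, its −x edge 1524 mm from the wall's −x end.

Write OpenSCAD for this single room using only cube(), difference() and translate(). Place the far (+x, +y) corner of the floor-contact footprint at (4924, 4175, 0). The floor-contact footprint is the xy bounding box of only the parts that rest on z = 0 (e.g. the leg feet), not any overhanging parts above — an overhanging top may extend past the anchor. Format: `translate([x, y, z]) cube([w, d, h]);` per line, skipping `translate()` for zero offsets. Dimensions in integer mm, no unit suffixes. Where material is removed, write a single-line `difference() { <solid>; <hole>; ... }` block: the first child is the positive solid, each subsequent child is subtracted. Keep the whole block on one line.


difference() { translate([274, 245, 0]) cube([4650, 153, 2390]); translate([1798, 245, 0]) cube([753, 153, 2035]); }
translate([274, 4022, 0]) cube([4650, 153, 2390]);
translate([274, 398, 0]) cube([153, 3624, 2390]);
translate([4771, 398, 0]) cube([153, 3624, 2390]);


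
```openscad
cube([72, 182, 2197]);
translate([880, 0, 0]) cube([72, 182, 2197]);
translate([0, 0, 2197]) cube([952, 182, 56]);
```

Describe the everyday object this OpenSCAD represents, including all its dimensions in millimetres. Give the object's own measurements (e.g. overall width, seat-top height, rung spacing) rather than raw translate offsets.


A door frame. The clear opening is 808 mm wide and 2197 mm high. Two 72 mm wide jambs, 182 mm deep, stand either side of the opening from the floor to the top of the opening. A 56 mm thick head sits across the top of both jambs, spanning the full outside width of the frame.


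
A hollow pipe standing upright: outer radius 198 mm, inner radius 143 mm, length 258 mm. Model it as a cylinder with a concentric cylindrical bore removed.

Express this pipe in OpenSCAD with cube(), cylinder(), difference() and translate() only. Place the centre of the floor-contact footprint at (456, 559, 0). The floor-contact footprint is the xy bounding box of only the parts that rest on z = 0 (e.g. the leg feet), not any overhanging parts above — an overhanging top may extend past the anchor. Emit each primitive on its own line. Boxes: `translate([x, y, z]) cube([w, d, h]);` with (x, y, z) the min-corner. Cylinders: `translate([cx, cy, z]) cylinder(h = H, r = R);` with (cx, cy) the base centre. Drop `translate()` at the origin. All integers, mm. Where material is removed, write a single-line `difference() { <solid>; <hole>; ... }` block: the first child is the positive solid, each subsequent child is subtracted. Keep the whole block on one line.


difference() { translate([456, 559, 0]) cylinder(h = 258, r = 198); translate([456, 559, 0]) cylinder(h = 258, r = 143); }


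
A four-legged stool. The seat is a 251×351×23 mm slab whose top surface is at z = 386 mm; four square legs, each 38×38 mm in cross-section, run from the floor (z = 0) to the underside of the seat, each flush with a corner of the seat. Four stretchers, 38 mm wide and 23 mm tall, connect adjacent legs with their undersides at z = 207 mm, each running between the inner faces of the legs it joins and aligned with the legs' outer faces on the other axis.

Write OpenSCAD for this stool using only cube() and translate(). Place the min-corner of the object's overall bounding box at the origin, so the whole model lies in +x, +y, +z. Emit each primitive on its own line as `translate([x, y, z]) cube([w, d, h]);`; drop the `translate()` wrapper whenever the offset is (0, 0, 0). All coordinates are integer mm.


translate([0, 0, 363]) cube([251, 351, 23]);
cube([38, 38, 363]);
translate([213, 0, 0]) cube([38, 38, 363]);
translate([0, 313, 0]) cube([38, 38, 363]);
translate([213, 313, 0]) cube([38, 38, 363]);
translate([38, 0, 207]) cube([175, 38, 23]);
translate([38, 313, 207]) cube([175, 38, 23]);
translate([0, 38, 207]) cube([38, 275, 23]);
translate([213, 38, 207]) cube([38, 275, 23]);


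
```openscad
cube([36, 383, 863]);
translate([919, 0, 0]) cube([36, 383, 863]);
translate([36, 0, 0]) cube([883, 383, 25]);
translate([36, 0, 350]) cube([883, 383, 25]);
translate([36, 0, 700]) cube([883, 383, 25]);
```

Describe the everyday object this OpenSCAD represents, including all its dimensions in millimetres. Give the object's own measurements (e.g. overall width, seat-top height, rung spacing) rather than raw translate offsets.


An open bookshelf. Two side panels, each 36 mm thick, 383 mm deep and 863 mm tall, stand 955 mm apart (outside-to-outside). Between them sit 3 shelves, each 25 mm thick and 383 mm deep, spanning the full gap between the sides. The bottom shelf rests on the floor (its underside at z = 0) and the clear gap between one shelf's top and the next shelf's underside is 325 mm.


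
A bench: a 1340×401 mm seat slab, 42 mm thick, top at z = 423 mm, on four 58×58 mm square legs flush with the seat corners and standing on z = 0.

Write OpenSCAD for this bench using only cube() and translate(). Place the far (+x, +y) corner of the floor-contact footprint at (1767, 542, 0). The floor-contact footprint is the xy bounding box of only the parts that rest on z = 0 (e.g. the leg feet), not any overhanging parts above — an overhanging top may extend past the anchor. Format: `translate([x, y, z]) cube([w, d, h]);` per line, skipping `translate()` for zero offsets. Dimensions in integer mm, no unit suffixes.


// leg_h = 423 − 42 = 381
translate([427, 141, 381]) cube([1340, 401, 42]);
translate([427, 141, 0]) cube([58, 58, 381]);
translate([427, 484, 0]) cube([58, 58, 381]);
translate([1709, 141, 0]) cube([58, 58, 381]);
translate([1709, 484, 0]) cube([58, 58, 381]);


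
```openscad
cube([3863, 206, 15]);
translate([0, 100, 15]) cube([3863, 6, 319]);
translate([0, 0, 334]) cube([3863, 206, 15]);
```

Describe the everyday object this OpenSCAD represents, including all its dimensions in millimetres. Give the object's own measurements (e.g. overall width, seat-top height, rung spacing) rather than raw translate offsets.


An I-beam lying along x, 3863 mm long. Overall section height 349 mm. Two flanges 206 mm wide (y) and 15 mm thick, one on the floor and one at the top; a web 6 mm thick runs between them, centred on the flange width.


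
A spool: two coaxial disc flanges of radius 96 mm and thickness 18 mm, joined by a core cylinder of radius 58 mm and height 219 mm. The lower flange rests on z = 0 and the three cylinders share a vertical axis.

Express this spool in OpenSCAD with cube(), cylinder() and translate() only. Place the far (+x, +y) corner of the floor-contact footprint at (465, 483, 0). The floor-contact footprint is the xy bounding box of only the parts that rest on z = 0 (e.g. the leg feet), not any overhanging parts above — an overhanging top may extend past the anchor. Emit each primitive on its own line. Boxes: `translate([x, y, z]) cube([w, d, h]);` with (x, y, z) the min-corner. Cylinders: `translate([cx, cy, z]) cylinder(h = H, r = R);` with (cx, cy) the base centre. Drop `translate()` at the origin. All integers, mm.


translate([369, 387, 0]) cylinder(h = 18, r = 96);
translate([369, 387, 18]) cylinder(h = 219, r = 58);
translate([369, 387, 237]) cylinder(h = 18, r = 96);


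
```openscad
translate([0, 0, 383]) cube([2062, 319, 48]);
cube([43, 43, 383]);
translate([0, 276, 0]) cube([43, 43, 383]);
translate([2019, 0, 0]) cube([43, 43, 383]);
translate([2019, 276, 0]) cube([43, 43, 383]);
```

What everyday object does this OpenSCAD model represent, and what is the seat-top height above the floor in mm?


A bench. The seat-top height is 431 mm.

A long slab on four corner posts — a bench. The slab sits at z = 383 with thickness 48, so the top is 383 + 48 = 431 mm.


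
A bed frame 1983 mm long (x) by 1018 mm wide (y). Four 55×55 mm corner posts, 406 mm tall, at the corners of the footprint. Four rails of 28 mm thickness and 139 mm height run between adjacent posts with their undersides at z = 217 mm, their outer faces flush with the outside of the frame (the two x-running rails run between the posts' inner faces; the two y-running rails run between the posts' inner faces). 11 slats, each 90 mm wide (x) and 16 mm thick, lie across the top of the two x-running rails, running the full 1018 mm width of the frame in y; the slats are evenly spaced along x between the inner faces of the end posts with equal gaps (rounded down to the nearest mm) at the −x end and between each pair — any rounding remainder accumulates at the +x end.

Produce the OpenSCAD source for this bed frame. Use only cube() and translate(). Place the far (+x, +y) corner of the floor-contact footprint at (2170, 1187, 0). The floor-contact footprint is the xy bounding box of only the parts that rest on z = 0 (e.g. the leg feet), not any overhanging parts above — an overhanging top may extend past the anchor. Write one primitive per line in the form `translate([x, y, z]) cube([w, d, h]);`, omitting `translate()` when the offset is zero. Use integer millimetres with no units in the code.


translate([187, 169, 0]) cube([55, 55, 406]);
translate([187, 1132, 0]) cube([55, 55, 406]);
translate([2115, 169, 0]) cube([55, 55, 406]);
translate([2115, 1132, 0]) cube([55, 55, 406]);
translate([242, 169, 217]) cube([1873, 28, 139]);
translate([242, 1159, 217]) cube([1873, 28, 139]);
translate([187, 224, 217]) cube([28, 908, 139]);
translate([2142, 224, 217]) cube([28, 908, 139]);
translate([315, 169, 356]) cube([90, 1018, 16]);
translate([478, 169, 356]) cube([90, 1018, 16]);
translate([641, 169, 356]) cube([90, 1018, 16]);
translate([804, 169, 356]) cube([90, 1018, 16]);
translate([967, 169, 356]) cube([90, 1018, 16]);
translate([1130, 169, 356]) cube([90, 1018, 16]);
translate([1293, 169, 356]) cube([90, 1018, 16]);
translate([1456, 169, 356]) cube([90, 1018, 16]);
translate([1619, 169, 356]) cube([90, 1018, 16]);
translate([1782, 169, 356]) cube([90, 1018, 16]);
translate([1945, 169, 356]) cube([90, 1018, 16]);


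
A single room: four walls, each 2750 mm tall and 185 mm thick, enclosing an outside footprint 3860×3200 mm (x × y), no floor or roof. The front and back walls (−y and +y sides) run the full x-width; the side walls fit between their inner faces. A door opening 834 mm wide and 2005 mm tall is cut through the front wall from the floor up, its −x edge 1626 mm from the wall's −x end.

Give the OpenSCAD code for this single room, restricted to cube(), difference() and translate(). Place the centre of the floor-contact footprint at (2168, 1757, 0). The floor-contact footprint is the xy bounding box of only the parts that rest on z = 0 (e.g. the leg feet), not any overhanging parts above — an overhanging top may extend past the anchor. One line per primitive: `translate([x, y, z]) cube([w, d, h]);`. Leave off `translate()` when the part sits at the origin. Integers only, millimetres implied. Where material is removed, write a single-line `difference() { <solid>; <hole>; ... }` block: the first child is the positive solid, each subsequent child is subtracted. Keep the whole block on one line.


difference() { translate([238, 157, 0]) cube([3860, 185, 2750]); translate([1864, 157, 0]) cube([834, 185, 2005]); }
translate([238, 3172, 0]) cube([3860, 185, 2750]);
translate([238, 342, 0]) cube([185, 2830, 2750]);
translate([3913, 342, 0]) cube([185, 2830, 2750]);


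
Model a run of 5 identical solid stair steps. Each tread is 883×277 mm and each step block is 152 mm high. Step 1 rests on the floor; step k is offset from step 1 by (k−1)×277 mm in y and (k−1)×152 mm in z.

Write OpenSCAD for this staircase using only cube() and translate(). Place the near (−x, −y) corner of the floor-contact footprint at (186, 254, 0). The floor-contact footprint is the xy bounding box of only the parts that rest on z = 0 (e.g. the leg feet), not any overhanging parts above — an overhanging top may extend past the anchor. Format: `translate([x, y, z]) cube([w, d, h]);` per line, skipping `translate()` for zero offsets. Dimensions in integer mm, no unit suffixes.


translate([186, 254, 0]) cube([883, 277, 152]);
translate([186, 531, 152]) cube([883, 277, 152]);
translate([186, 808, 304]) cube([883, 277, 152]);
translate([186, 1085, 456]) cube([883, 277, 152]);
translate([186, 1362, 608]) cube([883, 277, 152]);


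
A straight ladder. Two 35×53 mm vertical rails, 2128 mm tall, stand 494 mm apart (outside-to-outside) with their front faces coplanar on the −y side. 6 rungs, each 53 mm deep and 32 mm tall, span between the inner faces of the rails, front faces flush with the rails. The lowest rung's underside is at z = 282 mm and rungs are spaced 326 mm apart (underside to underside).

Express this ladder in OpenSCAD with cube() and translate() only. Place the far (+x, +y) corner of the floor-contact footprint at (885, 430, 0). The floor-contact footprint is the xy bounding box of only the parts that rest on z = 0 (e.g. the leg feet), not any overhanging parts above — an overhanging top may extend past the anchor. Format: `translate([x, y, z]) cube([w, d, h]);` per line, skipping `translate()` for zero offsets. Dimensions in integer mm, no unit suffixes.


// rung span = 494 - 2*35 = 424
// rung[k] z = 282 + k*326
translate([391, 377, 0]) cube([35, 53, 2128]);
translate([850, 377, 0]) cube([35, 53, 2128]);
translate([426, 377, 282]) cube([424, 53, 32]);
translate([426, 377, 608]) cube([424, 53, 32]);
translate([426, 377, 934]) cube([424, 53, 32]);
translate([426, 377, 1260]) cube([424, 53, 32]);
translate([426, 377, 1586]) cube([424, 53, 32]);
translate([426, 377, 1912]) cube([424, 53, 32]);


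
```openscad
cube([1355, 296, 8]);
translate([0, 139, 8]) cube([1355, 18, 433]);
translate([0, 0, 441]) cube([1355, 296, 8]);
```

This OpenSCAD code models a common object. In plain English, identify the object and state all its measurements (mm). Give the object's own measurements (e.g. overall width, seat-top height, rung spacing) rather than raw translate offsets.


An I-beam lying along x, 1355 mm long. Overall section height 449 mm. Two flanges 296 mm wide (y) and 8 mm thick, one on the floor and one at the top; a web 18 mm thick runs between them, centred on the flange width.


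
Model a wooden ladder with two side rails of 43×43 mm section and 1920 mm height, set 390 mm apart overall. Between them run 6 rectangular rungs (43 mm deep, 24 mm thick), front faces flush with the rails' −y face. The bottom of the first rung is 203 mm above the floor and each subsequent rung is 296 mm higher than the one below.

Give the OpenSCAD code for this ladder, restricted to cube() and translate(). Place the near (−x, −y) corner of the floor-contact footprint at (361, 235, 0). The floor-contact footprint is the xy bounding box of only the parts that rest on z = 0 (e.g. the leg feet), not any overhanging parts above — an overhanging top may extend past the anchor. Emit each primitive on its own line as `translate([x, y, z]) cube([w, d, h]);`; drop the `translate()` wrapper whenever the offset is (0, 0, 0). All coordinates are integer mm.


translate([361, 235, 0]) cube([43, 43, 1920]);
translate([708, 235, 0]) cube([43, 43, 1920]);
translate([404, 235, 203]) cube([304, 43, 24]);
translate([404, 235, 499]) cube([304, 43, 24]);
translate([404, 235, 795]) cube([304, 43, 24]);
translate([404, 235, 1091]) cube([304, 43, 24]);
translate([404, 235, 1387]) cube([304, 43, 24]);
translate([404, 235, 1683]) cube([304, 43, 24]);


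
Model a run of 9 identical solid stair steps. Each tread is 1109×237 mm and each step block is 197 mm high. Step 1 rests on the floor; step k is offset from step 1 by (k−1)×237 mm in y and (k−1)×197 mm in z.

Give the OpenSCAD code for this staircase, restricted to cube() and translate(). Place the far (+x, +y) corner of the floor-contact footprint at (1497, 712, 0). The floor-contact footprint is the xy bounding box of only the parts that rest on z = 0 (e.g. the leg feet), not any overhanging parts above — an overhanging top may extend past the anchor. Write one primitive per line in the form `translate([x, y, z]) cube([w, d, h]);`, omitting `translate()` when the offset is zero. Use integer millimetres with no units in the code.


translate([388, 475, 0]) cube([1109, 237, 197]);
translate([388, 712, 197]) cube([1109, 237, 197]);
translate([388, 949, 394]) cube([1109, 237, 197]);
translate([388, 1186, 591]) cube([1109, 237, 197]);
translate([388, 1423, 788]) cube([1109, 237, 197]);
translate([388, 1660, 985]) cube([1109, 237, 197]);
translate([388, 1897, 1182]) cube([1109, 237, 197]);
translate([388, 2134, 1379]) cube([1109, 237, 197]);
translate([388, 2371, 1576]) cube([1109, 237, 197]);


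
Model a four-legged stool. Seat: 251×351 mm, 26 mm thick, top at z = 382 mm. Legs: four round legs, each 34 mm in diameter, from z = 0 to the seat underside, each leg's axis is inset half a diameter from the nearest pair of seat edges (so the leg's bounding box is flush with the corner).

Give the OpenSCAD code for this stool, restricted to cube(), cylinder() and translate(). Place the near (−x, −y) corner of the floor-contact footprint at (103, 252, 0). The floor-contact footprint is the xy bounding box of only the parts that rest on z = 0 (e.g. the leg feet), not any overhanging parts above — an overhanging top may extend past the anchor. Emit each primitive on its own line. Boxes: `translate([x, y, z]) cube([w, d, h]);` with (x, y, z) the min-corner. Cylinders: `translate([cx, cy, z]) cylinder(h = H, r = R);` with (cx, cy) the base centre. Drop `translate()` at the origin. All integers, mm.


// leg_h = 382 - 26 = 356
translate([103, 252, 356]) cube([251, 351, 26]);
translate([120, 269, 0]) cylinder(h = 356, r = 17);
translate([337, 269, 0]) cylinder(h = 356, r = 17);
translate([120, 586, 0]) cylinder(h = 356, r = 17);
translate([337, 586, 0]) cylinder(h = 356, r = 17);


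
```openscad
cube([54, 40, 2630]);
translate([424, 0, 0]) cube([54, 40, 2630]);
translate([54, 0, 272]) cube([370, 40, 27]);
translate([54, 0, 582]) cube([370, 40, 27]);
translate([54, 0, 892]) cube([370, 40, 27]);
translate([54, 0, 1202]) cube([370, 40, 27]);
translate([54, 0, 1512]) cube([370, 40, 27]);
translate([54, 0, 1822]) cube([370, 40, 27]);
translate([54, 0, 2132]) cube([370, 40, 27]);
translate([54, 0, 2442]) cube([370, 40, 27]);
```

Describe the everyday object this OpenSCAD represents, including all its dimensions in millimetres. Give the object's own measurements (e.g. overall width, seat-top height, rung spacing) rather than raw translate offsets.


A straight ladder. Two 54×40 mm vertical rails, 2630 mm tall, stand 478 mm apart (outside-to-outside) with their front faces coplanar on the −y side. 8 rungs, each 40 mm deep and 27 mm tall, span between the inner faces of the rails, front faces flush with the rails. The lowest rung's underside is at z = 272 mm and rungs are spaced 310 mm apart (underside to underside).


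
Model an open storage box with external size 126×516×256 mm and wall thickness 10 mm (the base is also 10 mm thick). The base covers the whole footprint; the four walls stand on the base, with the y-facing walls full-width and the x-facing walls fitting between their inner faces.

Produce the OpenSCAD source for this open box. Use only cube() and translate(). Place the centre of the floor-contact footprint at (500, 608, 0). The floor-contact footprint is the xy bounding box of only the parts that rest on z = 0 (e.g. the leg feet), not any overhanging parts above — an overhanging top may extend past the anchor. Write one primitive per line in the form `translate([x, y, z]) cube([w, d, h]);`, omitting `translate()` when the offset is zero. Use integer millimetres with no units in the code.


translate([437, 350, 0]) cube([126, 516, 10]);
translate([437, 350, 10]) cube([126, 10, 246]);
translate([437, 856, 10]) cube([126, 10, 246]);
translate([437, 360, 10]) cube([10, 496, 246]);
translate([553, 360, 10]) cube([10, 496, 246]);


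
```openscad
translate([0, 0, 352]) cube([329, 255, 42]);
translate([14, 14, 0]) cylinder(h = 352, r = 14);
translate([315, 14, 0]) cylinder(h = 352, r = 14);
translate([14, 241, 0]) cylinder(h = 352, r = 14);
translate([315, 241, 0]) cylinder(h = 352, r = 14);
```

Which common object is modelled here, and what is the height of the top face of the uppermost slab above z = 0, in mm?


A stool. The seat height is 394 mm.

A 329×255×42 slab at z = 352 on four corner cylinders — a stool. The seat top is 352 + 42 = 394 mm.


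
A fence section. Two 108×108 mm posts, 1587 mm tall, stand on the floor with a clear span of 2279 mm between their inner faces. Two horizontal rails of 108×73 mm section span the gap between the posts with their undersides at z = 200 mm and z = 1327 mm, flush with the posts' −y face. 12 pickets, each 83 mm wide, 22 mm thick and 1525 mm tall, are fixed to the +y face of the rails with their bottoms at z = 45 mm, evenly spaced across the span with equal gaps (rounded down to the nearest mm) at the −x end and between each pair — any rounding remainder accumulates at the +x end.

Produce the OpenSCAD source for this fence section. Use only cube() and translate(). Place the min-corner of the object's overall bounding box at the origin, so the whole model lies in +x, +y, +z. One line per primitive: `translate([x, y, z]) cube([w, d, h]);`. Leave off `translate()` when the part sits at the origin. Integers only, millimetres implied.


cube([108, 108, 1587]);
translate([2387, 0, 0]) cube([108, 108, 1587]);
translate([108, 0, 200]) cube([2279, 108, 73]);
translate([108, 0, 1327]) cube([2279, 108, 73]);
translate([206, 108, 45]) cube([83, 22, 1525]);
translate([387, 108, 45]) cube([83, 22, 1525]);
translate([568, 108, 45]) cube([83, 22, 1525]);
translate([749, 108, 45]) cube([83, 22, 1525]);
translate([930, 108, 45]) cube([83, 22, 1525]);
translate([1111, 108, 45]) cube([83, 22, 1525]);
translate([1292, 108, 45]) cube([83, 22, 1525]);
translate([1473, 108, 45]) cube([83, 22, 1525]);
translate([1654, 108, 45]) cube([83, 22, 1525]);
translate([1835, 108, 45]) cube([83, 22, 1525]);
translate([2016, 108, 45]) cube([83, 22, 1525]);
translate([2197, 108, 45]) cube([83, 22, 1525]);


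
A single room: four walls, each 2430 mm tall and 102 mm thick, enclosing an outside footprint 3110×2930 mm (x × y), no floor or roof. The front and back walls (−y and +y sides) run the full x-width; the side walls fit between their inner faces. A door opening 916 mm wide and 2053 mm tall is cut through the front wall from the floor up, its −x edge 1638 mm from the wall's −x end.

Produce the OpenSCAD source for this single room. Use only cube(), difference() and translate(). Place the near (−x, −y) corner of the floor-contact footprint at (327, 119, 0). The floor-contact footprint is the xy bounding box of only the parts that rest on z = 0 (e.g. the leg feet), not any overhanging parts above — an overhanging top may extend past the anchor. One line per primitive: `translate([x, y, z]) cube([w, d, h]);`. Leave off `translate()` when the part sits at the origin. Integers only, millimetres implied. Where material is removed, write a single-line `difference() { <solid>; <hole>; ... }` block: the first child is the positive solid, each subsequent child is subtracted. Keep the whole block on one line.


difference() { translate([327, 119, 0]) cube([3110, 102, 2430]); translate([1965, 119, 0]) cube([916, 102, 2053]); }
translate([327, 2947, 0]) cube([3110, 102, 2430]);
translate([327, 221, 0]) cube([102, 2726, 2430]);
translate([3335, 221, 0]) cube([102, 2726, 2430]);


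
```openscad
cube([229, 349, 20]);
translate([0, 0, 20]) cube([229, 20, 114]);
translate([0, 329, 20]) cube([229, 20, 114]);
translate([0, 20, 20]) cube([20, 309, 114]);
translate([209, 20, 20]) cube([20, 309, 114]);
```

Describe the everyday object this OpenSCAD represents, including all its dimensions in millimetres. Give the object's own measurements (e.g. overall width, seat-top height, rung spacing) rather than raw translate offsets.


An open-topped rectangular box: outside dimensions 229×349×134 mm, with a uniform wall and base thickness of 20 mm. The base is a full 229×349 slab on the floor; four walls sit on top of the base. The front and back walls (the −y and +y sides) span the full width; the two side walls fit between them.


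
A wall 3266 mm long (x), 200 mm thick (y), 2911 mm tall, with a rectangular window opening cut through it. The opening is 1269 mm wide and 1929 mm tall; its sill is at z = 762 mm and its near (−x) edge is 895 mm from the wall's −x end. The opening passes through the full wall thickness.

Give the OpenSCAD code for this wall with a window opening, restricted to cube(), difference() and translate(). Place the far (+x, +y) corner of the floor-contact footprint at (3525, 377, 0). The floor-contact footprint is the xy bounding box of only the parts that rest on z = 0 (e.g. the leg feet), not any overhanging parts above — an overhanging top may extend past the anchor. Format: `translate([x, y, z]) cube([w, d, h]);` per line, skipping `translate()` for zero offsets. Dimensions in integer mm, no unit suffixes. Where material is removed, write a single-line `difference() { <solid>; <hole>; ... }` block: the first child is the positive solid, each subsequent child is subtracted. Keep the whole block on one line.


difference() { translate([259, 177, 0]) cube([3266, 200, 2911]); translate([1154, 177, 762]) cube([1269, 200, 1929]); }


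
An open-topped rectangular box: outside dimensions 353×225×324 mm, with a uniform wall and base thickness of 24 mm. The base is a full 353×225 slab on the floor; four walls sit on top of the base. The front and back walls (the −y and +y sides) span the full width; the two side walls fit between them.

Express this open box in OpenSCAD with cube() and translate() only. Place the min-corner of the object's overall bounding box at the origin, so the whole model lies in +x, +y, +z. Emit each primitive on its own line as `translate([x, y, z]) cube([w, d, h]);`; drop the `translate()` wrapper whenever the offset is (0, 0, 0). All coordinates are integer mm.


cube([353, 225, 24]);
translate([0, 0, 24]) cube([353, 24, 300]);
translate([0, 201, 24]) cube([353, 24, 300]);
translate([0, 24, 24]) cube([24, 177, 300]);
translate([329, 24, 24]) cube([24, 177, 300]);


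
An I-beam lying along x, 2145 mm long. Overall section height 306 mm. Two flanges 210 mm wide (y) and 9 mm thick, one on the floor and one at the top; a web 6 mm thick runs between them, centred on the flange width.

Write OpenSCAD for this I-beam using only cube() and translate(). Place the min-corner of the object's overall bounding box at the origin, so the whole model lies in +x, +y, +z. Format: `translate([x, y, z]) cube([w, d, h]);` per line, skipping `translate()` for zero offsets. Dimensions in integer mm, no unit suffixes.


cube([2145, 210, 9]);
translate([0, 102, 9]) cube([2145, 6, 288]);
translate([0, 0, 297]) cube([2145, 210, 9]);


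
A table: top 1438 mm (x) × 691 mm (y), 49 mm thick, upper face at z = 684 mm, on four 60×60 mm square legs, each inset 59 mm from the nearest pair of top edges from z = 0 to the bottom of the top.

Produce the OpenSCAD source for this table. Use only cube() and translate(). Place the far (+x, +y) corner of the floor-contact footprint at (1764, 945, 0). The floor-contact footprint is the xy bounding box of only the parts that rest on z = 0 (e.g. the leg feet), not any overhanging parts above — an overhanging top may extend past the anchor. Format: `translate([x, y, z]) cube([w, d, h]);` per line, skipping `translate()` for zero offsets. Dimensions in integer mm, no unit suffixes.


translate([385, 313, 635]) cube([1438, 691, 49]);
translate([444, 372, 0]) cube([60, 60, 635]);
translate([1704, 372, 0]) cube([60, 60, 635]);
translate([444, 885, 0]) cube([60, 60, 635]);
translate([1704, 885, 0]) cube([60, 60, 635]);
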